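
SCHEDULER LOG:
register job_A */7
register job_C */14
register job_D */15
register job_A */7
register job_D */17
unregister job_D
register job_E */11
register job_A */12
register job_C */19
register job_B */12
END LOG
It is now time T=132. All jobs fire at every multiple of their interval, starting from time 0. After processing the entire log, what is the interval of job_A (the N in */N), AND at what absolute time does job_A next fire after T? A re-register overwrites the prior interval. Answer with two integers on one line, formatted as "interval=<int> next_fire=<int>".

Answer: interval=12 next_fire=144

Derivation:
Op 1: register job_A */7 -> active={job_A:*/7}
Op 2: register job_C */14 -> active={job_A:*/7, job_C:*/14}
Op 3: register job_D */15 -> active={job_A:*/7, job_C:*/14, job_D:*/15}
Op 4: register job_A */7 -> active={job_A:*/7, job_C:*/14, job_D:*/15}
Op 5: register job_D */17 -> active={job_A:*/7, job_C:*/14, job_D:*/17}
Op 6: unregister job_D -> active={job_A:*/7, job_C:*/14}
Op 7: register job_E */11 -> active={job_A:*/7, job_C:*/14, job_E:*/11}
Op 8: register job_A */12 -> active={job_A:*/12, job_C:*/14, job_E:*/11}
Op 9: register job_C */19 -> active={job_A:*/12, job_C:*/19, job_E:*/11}
Op 10: register job_B */12 -> active={job_A:*/12, job_B:*/12, job_C:*/19, job_E:*/11}
Final interval of job_A = 12
Next fire of job_A after T=132: (132//12+1)*12 = 144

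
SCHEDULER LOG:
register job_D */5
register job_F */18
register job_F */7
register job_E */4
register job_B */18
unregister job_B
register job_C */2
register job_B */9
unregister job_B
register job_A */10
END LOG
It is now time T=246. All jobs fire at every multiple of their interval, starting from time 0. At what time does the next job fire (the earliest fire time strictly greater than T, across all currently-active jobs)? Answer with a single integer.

Answer: 248

Derivation:
Op 1: register job_D */5 -> active={job_D:*/5}
Op 2: register job_F */18 -> active={job_D:*/5, job_F:*/18}
Op 3: register job_F */7 -> active={job_D:*/5, job_F:*/7}
Op 4: register job_E */4 -> active={job_D:*/5, job_E:*/4, job_F:*/7}
Op 5: register job_B */18 -> active={job_B:*/18, job_D:*/5, job_E:*/4, job_F:*/7}
Op 6: unregister job_B -> active={job_D:*/5, job_E:*/4, job_F:*/7}
Op 7: register job_C */2 -> active={job_C:*/2, job_D:*/5, job_E:*/4, job_F:*/7}
Op 8: register job_B */9 -> active={job_B:*/9, job_C:*/2, job_D:*/5, job_E:*/4, job_F:*/7}
Op 9: unregister job_B -> active={job_C:*/2, job_D:*/5, job_E:*/4, job_F:*/7}
Op 10: register job_A */10 -> active={job_A:*/10, job_C:*/2, job_D:*/5, job_E:*/4, job_F:*/7}
  job_A: interval 10, next fire after T=246 is 250
  job_C: interval 2, next fire after T=246 is 248
  job_D: interval 5, next fire after T=246 is 250
  job_E: interval 4, next fire after T=246 is 248
  job_F: interval 7, next fire after T=246 is 252
Earliest fire time = 248 (job job_C)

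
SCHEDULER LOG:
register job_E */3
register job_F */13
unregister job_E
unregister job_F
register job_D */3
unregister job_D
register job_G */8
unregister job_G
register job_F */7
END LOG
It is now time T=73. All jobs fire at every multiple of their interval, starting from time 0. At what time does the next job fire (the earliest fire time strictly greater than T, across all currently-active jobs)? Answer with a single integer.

Op 1: register job_E */3 -> active={job_E:*/3}
Op 2: register job_F */13 -> active={job_E:*/3, job_F:*/13}
Op 3: unregister job_E -> active={job_F:*/13}
Op 4: unregister job_F -> active={}
Op 5: register job_D */3 -> active={job_D:*/3}
Op 6: unregister job_D -> active={}
Op 7: register job_G */8 -> active={job_G:*/8}
Op 8: unregister job_G -> active={}
Op 9: register job_F */7 -> active={job_F:*/7}
  job_F: interval 7, next fire after T=73 is 77
Earliest fire time = 77 (job job_F)

Answer: 77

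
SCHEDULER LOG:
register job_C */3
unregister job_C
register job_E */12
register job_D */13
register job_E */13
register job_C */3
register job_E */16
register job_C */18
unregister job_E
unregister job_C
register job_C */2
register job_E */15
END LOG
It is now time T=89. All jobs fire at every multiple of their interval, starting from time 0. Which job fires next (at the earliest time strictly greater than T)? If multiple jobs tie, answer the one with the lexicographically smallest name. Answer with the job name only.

Op 1: register job_C */3 -> active={job_C:*/3}
Op 2: unregister job_C -> active={}
Op 3: register job_E */12 -> active={job_E:*/12}
Op 4: register job_D */13 -> active={job_D:*/13, job_E:*/12}
Op 5: register job_E */13 -> active={job_D:*/13, job_E:*/13}
Op 6: register job_C */3 -> active={job_C:*/3, job_D:*/13, job_E:*/13}
Op 7: register job_E */16 -> active={job_C:*/3, job_D:*/13, job_E:*/16}
Op 8: register job_C */18 -> active={job_C:*/18, job_D:*/13, job_E:*/16}
Op 9: unregister job_E -> active={job_C:*/18, job_D:*/13}
Op 10: unregister job_C -> active={job_D:*/13}
Op 11: register job_C */2 -> active={job_C:*/2, job_D:*/13}
Op 12: register job_E */15 -> active={job_C:*/2, job_D:*/13, job_E:*/15}
  job_C: interval 2, next fire after T=89 is 90
  job_D: interval 13, next fire after T=89 is 91
  job_E: interval 15, next fire after T=89 is 90
Earliest = 90, winner (lex tiebreak) = job_C

Answer: job_C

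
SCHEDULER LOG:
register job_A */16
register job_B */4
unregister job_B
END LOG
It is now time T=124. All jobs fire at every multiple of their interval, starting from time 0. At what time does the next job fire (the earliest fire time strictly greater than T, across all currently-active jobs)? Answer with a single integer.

Op 1: register job_A */16 -> active={job_A:*/16}
Op 2: register job_B */4 -> active={job_A:*/16, job_B:*/4}
Op 3: unregister job_B -> active={job_A:*/16}
  job_A: interval 16, next fire after T=124 is 128
Earliest fire time = 128 (job job_A)

Answer: 128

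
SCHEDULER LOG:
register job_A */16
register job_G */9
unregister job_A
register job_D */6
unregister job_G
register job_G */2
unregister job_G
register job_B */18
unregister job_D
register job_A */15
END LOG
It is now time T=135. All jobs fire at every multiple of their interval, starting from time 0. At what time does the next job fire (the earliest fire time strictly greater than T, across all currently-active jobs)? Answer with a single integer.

Answer: 144

Derivation:
Op 1: register job_A */16 -> active={job_A:*/16}
Op 2: register job_G */9 -> active={job_A:*/16, job_G:*/9}
Op 3: unregister job_A -> active={job_G:*/9}
Op 4: register job_D */6 -> active={job_D:*/6, job_G:*/9}
Op 5: unregister job_G -> active={job_D:*/6}
Op 6: register job_G */2 -> active={job_D:*/6, job_G:*/2}
Op 7: unregister job_G -> active={job_D:*/6}
Op 8: register job_B */18 -> active={job_B:*/18, job_D:*/6}
Op 9: unregister job_D -> active={job_B:*/18}
Op 10: register job_A */15 -> active={job_A:*/15, job_B:*/18}
  job_A: interval 15, next fire after T=135 is 150
  job_B: interval 18, next fire after T=135 is 144
Earliest fire time = 144 (job job_B)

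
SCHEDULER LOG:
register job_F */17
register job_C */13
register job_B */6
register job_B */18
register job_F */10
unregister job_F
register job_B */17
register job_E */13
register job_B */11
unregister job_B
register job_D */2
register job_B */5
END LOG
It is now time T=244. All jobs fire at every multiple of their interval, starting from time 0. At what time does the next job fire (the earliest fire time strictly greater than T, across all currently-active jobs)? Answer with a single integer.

Op 1: register job_F */17 -> active={job_F:*/17}
Op 2: register job_C */13 -> active={job_C:*/13, job_F:*/17}
Op 3: register job_B */6 -> active={job_B:*/6, job_C:*/13, job_F:*/17}
Op 4: register job_B */18 -> active={job_B:*/18, job_C:*/13, job_F:*/17}
Op 5: register job_F */10 -> active={job_B:*/18, job_C:*/13, job_F:*/10}
Op 6: unregister job_F -> active={job_B:*/18, job_C:*/13}
Op 7: register job_B */17 -> active={job_B:*/17, job_C:*/13}
Op 8: register job_E */13 -> active={job_B:*/17, job_C:*/13, job_E:*/13}
Op 9: register job_B */11 -> active={job_B:*/11, job_C:*/13, job_E:*/13}
Op 10: unregister job_B -> active={job_C:*/13, job_E:*/13}
Op 11: register job_D */2 -> active={job_C:*/13, job_D:*/2, job_E:*/13}
Op 12: register job_B */5 -> active={job_B:*/5, job_C:*/13, job_D:*/2, job_E:*/13}
  job_B: interval 5, next fire after T=244 is 245
  job_C: interval 13, next fire after T=244 is 247
  job_D: interval 2, next fire after T=244 is 246
  job_E: interval 13, next fire after T=244 is 247
Earliest fire time = 245 (job job_B)

Answer: 245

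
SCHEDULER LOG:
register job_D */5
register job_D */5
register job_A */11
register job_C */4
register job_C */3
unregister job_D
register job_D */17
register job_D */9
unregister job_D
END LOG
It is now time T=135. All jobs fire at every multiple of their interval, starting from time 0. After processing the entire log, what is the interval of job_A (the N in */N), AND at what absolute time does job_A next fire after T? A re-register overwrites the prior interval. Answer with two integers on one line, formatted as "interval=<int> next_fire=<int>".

Op 1: register job_D */5 -> active={job_D:*/5}
Op 2: register job_D */5 -> active={job_D:*/5}
Op 3: register job_A */11 -> active={job_A:*/11, job_D:*/5}
Op 4: register job_C */4 -> active={job_A:*/11, job_C:*/4, job_D:*/5}
Op 5: register job_C */3 -> active={job_A:*/11, job_C:*/3, job_D:*/5}
Op 6: unregister job_D -> active={job_A:*/11, job_C:*/3}
Op 7: register job_D */17 -> active={job_A:*/11, job_C:*/3, job_D:*/17}
Op 8: register job_D */9 -> active={job_A:*/11, job_C:*/3, job_D:*/9}
Op 9: unregister job_D -> active={job_A:*/11, job_C:*/3}
Final interval of job_A = 11
Next fire of job_A after T=135: (135//11+1)*11 = 143

Answer: interval=11 next_fire=143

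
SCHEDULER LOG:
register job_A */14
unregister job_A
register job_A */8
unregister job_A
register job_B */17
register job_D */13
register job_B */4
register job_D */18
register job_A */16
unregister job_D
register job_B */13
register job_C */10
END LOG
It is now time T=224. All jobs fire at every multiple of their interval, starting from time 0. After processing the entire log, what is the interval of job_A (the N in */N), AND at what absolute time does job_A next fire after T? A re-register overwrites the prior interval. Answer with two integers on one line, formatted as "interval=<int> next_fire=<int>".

Answer: interval=16 next_fire=240

Derivation:
Op 1: register job_A */14 -> active={job_A:*/14}
Op 2: unregister job_A -> active={}
Op 3: register job_A */8 -> active={job_A:*/8}
Op 4: unregister job_A -> active={}
Op 5: register job_B */17 -> active={job_B:*/17}
Op 6: register job_D */13 -> active={job_B:*/17, job_D:*/13}
Op 7: register job_B */4 -> active={job_B:*/4, job_D:*/13}
Op 8: register job_D */18 -> active={job_B:*/4, job_D:*/18}
Op 9: register job_A */16 -> active={job_A:*/16, job_B:*/4, job_D:*/18}
Op 10: unregister job_D -> active={job_A:*/16, job_B:*/4}
Op 11: register job_B */13 -> active={job_A:*/16, job_B:*/13}
Op 12: register job_C */10 -> active={job_A:*/16, job_B:*/13, job_C:*/10}
Final interval of job_A = 16
Next fire of job_A after T=224: (224//16+1)*16 = 240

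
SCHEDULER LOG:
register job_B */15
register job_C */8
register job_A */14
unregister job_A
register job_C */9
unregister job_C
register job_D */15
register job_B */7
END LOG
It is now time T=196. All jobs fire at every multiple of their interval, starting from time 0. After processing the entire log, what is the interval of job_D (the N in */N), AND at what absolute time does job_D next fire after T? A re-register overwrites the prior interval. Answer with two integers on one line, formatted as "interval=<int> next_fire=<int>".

Op 1: register job_B */15 -> active={job_B:*/15}
Op 2: register job_C */8 -> active={job_B:*/15, job_C:*/8}
Op 3: register job_A */14 -> active={job_A:*/14, job_B:*/15, job_C:*/8}
Op 4: unregister job_A -> active={job_B:*/15, job_C:*/8}
Op 5: register job_C */9 -> active={job_B:*/15, job_C:*/9}
Op 6: unregister job_C -> active={job_B:*/15}
Op 7: register job_D */15 -> active={job_B:*/15, job_D:*/15}
Op 8: register job_B */7 -> active={job_B:*/7, job_D:*/15}
Final interval of job_D = 15
Next fire of job_D after T=196: (196//15+1)*15 = 210

Answer: interval=15 next_fire=210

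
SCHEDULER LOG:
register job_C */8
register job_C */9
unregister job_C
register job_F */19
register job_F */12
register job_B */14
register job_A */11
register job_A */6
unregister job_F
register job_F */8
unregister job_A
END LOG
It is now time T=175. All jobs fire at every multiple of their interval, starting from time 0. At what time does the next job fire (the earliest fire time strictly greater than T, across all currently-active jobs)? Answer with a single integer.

Answer: 176

Derivation:
Op 1: register job_C */8 -> active={job_C:*/8}
Op 2: register job_C */9 -> active={job_C:*/9}
Op 3: unregister job_C -> active={}
Op 4: register job_F */19 -> active={job_F:*/19}
Op 5: register job_F */12 -> active={job_F:*/12}
Op 6: register job_B */14 -> active={job_B:*/14, job_F:*/12}
Op 7: register job_A */11 -> active={job_A:*/11, job_B:*/14, job_F:*/12}
Op 8: register job_A */6 -> active={job_A:*/6, job_B:*/14, job_F:*/12}
Op 9: unregister job_F -> active={job_A:*/6, job_B:*/14}
Op 10: register job_F */8 -> active={job_A:*/6, job_B:*/14, job_F:*/8}
Op 11: unregister job_A -> active={job_B:*/14, job_F:*/8}
  job_B: interval 14, next fire after T=175 is 182
  job_F: interval 8, next fire after T=175 is 176
Earliest fire time = 176 (job job_F)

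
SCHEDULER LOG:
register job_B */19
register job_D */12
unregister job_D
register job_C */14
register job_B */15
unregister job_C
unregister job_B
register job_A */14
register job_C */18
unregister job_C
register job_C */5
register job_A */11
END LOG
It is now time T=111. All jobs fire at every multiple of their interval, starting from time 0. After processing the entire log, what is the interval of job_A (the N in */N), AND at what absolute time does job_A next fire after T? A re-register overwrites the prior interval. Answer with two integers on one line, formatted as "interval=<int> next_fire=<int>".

Answer: interval=11 next_fire=121

Derivation:
Op 1: register job_B */19 -> active={job_B:*/19}
Op 2: register job_D */12 -> active={job_B:*/19, job_D:*/12}
Op 3: unregister job_D -> active={job_B:*/19}
Op 4: register job_C */14 -> active={job_B:*/19, job_C:*/14}
Op 5: register job_B */15 -> active={job_B:*/15, job_C:*/14}
Op 6: unregister job_C -> active={job_B:*/15}
Op 7: unregister job_B -> active={}
Op 8: register job_A */14 -> active={job_A:*/14}
Op 9: register job_C */18 -> active={job_A:*/14, job_C:*/18}
Op 10: unregister job_C -> active={job_A:*/14}
Op 11: register job_C */5 -> active={job_A:*/14, job_C:*/5}
Op 12: register job_A */11 -> active={job_A:*/11, job_C:*/5}
Final interval of job_A = 11
Next fire of job_A after T=111: (111//11+1)*11 = 121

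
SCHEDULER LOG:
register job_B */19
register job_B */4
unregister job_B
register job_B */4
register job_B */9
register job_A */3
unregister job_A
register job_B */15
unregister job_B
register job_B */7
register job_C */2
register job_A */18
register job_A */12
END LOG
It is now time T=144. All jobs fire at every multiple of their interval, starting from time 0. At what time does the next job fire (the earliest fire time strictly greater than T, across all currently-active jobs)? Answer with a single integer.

Answer: 146

Derivation:
Op 1: register job_B */19 -> active={job_B:*/19}
Op 2: register job_B */4 -> active={job_B:*/4}
Op 3: unregister job_B -> active={}
Op 4: register job_B */4 -> active={job_B:*/4}
Op 5: register job_B */9 -> active={job_B:*/9}
Op 6: register job_A */3 -> active={job_A:*/3, job_B:*/9}
Op 7: unregister job_A -> active={job_B:*/9}
Op 8: register job_B */15 -> active={job_B:*/15}
Op 9: unregister job_B -> active={}
Op 10: register job_B */7 -> active={job_B:*/7}
Op 11: register job_C */2 -> active={job_B:*/7, job_C:*/2}
Op 12: register job_A */18 -> active={job_A:*/18, job_B:*/7, job_C:*/2}
Op 13: register job_A */12 -> active={job_A:*/12, job_B:*/7, job_C:*/2}
  job_A: interval 12, next fire after T=144 is 156
  job_B: interval 7, next fire after T=144 is 147
  job_C: interval 2, next fire after T=144 is 146
Earliest fire time = 146 (job job_C)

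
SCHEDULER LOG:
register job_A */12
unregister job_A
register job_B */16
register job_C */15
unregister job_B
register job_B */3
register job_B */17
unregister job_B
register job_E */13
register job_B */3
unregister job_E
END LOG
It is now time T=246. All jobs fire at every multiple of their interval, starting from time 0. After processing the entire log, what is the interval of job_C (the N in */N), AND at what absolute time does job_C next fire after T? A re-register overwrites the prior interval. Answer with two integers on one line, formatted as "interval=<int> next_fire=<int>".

Op 1: register job_A */12 -> active={job_A:*/12}
Op 2: unregister job_A -> active={}
Op 3: register job_B */16 -> active={job_B:*/16}
Op 4: register job_C */15 -> active={job_B:*/16, job_C:*/15}
Op 5: unregister job_B -> active={job_C:*/15}
Op 6: register job_B */3 -> active={job_B:*/3, job_C:*/15}
Op 7: register job_B */17 -> active={job_B:*/17, job_C:*/15}
Op 8: unregister job_B -> active={job_C:*/15}
Op 9: register job_E */13 -> active={job_C:*/15, job_E:*/13}
Op 10: register job_B */3 -> active={job_B:*/3, job_C:*/15, job_E:*/13}
Op 11: unregister job_E -> active={job_B:*/3, job_C:*/15}
Final interval of job_C = 15
Next fire of job_C after T=246: (246//15+1)*15 = 255

Answer: interval=15 next_fire=255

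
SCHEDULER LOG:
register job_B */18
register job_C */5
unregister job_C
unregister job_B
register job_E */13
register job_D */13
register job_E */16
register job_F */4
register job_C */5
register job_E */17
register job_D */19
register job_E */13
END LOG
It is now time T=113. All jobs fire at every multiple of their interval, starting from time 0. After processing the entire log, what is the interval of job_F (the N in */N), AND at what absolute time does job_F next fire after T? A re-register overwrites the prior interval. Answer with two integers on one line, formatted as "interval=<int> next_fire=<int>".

Answer: interval=4 next_fire=116

Derivation:
Op 1: register job_B */18 -> active={job_B:*/18}
Op 2: register job_C */5 -> active={job_B:*/18, job_C:*/5}
Op 3: unregister job_C -> active={job_B:*/18}
Op 4: unregister job_B -> active={}
Op 5: register job_E */13 -> active={job_E:*/13}
Op 6: register job_D */13 -> active={job_D:*/13, job_E:*/13}
Op 7: register job_E */16 -> active={job_D:*/13, job_E:*/16}
Op 8: register job_F */4 -> active={job_D:*/13, job_E:*/16, job_F:*/4}
Op 9: register job_C */5 -> active={job_C:*/5, job_D:*/13, job_E:*/16, job_F:*/4}
Op 10: register job_E */17 -> active={job_C:*/5, job_D:*/13, job_E:*/17, job_F:*/4}
Op 11: register job_D */19 -> active={job_C:*/5, job_D:*/19, job_E:*/17, job_F:*/4}
Op 12: register job_E */13 -> active={job_C:*/5, job_D:*/19, job_E:*/13, job_F:*/4}
Final interval of job_F = 4
Next fire of job_F after T=113: (113//4+1)*4 = 116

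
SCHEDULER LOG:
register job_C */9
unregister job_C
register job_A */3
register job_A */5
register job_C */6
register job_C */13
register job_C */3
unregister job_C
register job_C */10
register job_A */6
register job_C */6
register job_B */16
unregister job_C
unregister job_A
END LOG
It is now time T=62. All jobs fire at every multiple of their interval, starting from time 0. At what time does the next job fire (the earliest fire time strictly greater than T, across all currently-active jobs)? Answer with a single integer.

Op 1: register job_C */9 -> active={job_C:*/9}
Op 2: unregister job_C -> active={}
Op 3: register job_A */3 -> active={job_A:*/3}
Op 4: register job_A */5 -> active={job_A:*/5}
Op 5: register job_C */6 -> active={job_A:*/5, job_C:*/6}
Op 6: register job_C */13 -> active={job_A:*/5, job_C:*/13}
Op 7: register job_C */3 -> active={job_A:*/5, job_C:*/3}
Op 8: unregister job_C -> active={job_A:*/5}
Op 9: register job_C */10 -> active={job_A:*/5, job_C:*/10}
Op 10: register job_A */6 -> active={job_A:*/6, job_C:*/10}
Op 11: register job_C */6 -> active={job_A:*/6, job_C:*/6}
Op 12: register job_B */16 -> active={job_A:*/6, job_B:*/16, job_C:*/6}
Op 13: unregister job_C -> active={job_A:*/6, job_B:*/16}
Op 14: unregister job_A -> active={job_B:*/16}
  job_B: interval 16, next fire after T=62 is 64
Earliest fire time = 64 (job job_B)

Answer: 64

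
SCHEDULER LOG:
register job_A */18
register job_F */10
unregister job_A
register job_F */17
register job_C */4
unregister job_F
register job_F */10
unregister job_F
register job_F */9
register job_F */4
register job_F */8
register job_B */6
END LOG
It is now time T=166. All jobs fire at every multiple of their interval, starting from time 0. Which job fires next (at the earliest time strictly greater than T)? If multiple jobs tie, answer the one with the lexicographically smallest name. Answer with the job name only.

Op 1: register job_A */18 -> active={job_A:*/18}
Op 2: register job_F */10 -> active={job_A:*/18, job_F:*/10}
Op 3: unregister job_A -> active={job_F:*/10}
Op 4: register job_F */17 -> active={job_F:*/17}
Op 5: register job_C */4 -> active={job_C:*/4, job_F:*/17}
Op 6: unregister job_F -> active={job_C:*/4}
Op 7: register job_F */10 -> active={job_C:*/4, job_F:*/10}
Op 8: unregister job_F -> active={job_C:*/4}
Op 9: register job_F */9 -> active={job_C:*/4, job_F:*/9}
Op 10: register job_F */4 -> active={job_C:*/4, job_F:*/4}
Op 11: register job_F */8 -> active={job_C:*/4, job_F:*/8}
Op 12: register job_B */6 -> active={job_B:*/6, job_C:*/4, job_F:*/8}
  job_B: interval 6, next fire after T=166 is 168
  job_C: interval 4, next fire after T=166 is 168
  job_F: interval 8, next fire after T=166 is 168
Earliest = 168, winner (lex tiebreak) = job_B

Answer: job_B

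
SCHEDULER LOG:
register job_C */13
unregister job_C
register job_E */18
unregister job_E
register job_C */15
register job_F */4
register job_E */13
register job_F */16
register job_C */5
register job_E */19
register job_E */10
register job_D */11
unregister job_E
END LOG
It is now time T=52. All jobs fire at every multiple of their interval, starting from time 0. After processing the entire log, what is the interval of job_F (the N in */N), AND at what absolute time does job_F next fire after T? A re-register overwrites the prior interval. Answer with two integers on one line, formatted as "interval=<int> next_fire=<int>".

Op 1: register job_C */13 -> active={job_C:*/13}
Op 2: unregister job_C -> active={}
Op 3: register job_E */18 -> active={job_E:*/18}
Op 4: unregister job_E -> active={}
Op 5: register job_C */15 -> active={job_C:*/15}
Op 6: register job_F */4 -> active={job_C:*/15, job_F:*/4}
Op 7: register job_E */13 -> active={job_C:*/15, job_E:*/13, job_F:*/4}
Op 8: register job_F */16 -> active={job_C:*/15, job_E:*/13, job_F:*/16}
Op 9: register job_C */5 -> active={job_C:*/5, job_E:*/13, job_F:*/16}
Op 10: register job_E */19 -> active={job_C:*/5, job_E:*/19, job_F:*/16}
Op 11: register job_E */10 -> active={job_C:*/5, job_E:*/10, job_F:*/16}
Op 12: register job_D */11 -> active={job_C:*/5, job_D:*/11, job_E:*/10, job_F:*/16}
Op 13: unregister job_E -> active={job_C:*/5, job_D:*/11, job_F:*/16}
Final interval of job_F = 16
Next fire of job_F after T=52: (52//16+1)*16 = 64

Answer: interval=16 next_fire=64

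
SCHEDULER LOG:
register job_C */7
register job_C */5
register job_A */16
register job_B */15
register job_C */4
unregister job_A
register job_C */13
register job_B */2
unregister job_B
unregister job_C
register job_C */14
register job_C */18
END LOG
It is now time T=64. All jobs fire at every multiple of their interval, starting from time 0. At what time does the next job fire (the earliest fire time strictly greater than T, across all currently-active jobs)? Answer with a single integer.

Answer: 72

Derivation:
Op 1: register job_C */7 -> active={job_C:*/7}
Op 2: register job_C */5 -> active={job_C:*/5}
Op 3: register job_A */16 -> active={job_A:*/16, job_C:*/5}
Op 4: register job_B */15 -> active={job_A:*/16, job_B:*/15, job_C:*/5}
Op 5: register job_C */4 -> active={job_A:*/16, job_B:*/15, job_C:*/4}
Op 6: unregister job_A -> active={job_B:*/15, job_C:*/4}
Op 7: register job_C */13 -> active={job_B:*/15, job_C:*/13}
Op 8: register job_B */2 -> active={job_B:*/2, job_C:*/13}
Op 9: unregister job_B -> active={job_C:*/13}
Op 10: unregister job_C -> active={}
Op 11: register job_C */14 -> active={job_C:*/14}
Op 12: register job_C */18 -> active={job_C:*/18}
  job_C: interval 18, next fire after T=64 is 72
Earliest fire time = 72 (job job_C)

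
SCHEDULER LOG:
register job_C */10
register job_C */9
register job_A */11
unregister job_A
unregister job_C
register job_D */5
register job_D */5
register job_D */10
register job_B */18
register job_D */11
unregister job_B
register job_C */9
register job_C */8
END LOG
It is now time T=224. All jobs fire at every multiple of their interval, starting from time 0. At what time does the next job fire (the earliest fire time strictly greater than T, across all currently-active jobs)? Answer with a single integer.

Op 1: register job_C */10 -> active={job_C:*/10}
Op 2: register job_C */9 -> active={job_C:*/9}
Op 3: register job_A */11 -> active={job_A:*/11, job_C:*/9}
Op 4: unregister job_A -> active={job_C:*/9}
Op 5: unregister job_C -> active={}
Op 6: register job_D */5 -> active={job_D:*/5}
Op 7: register job_D */5 -> active={job_D:*/5}
Op 8: register job_D */10 -> active={job_D:*/10}
Op 9: register job_B */18 -> active={job_B:*/18, job_D:*/10}
Op 10: register job_D */11 -> active={job_B:*/18, job_D:*/11}
Op 11: unregister job_B -> active={job_D:*/11}
Op 12: register job_C */9 -> active={job_C:*/9, job_D:*/11}
Op 13: register job_C */8 -> active={job_C:*/8, job_D:*/11}
  job_C: interval 8, next fire after T=224 is 232
  job_D: interval 11, next fire after T=224 is 231
Earliest fire time = 231 (job job_D)

Answer: 231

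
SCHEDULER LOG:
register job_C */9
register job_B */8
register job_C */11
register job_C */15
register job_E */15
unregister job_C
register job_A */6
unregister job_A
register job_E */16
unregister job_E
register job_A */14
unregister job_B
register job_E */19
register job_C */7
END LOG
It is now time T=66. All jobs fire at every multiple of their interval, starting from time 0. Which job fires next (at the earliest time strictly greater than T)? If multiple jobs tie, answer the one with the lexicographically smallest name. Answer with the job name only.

Answer: job_A

Derivation:
Op 1: register job_C */9 -> active={job_C:*/9}
Op 2: register job_B */8 -> active={job_B:*/8, job_C:*/9}
Op 3: register job_C */11 -> active={job_B:*/8, job_C:*/11}
Op 4: register job_C */15 -> active={job_B:*/8, job_C:*/15}
Op 5: register job_E */15 -> active={job_B:*/8, job_C:*/15, job_E:*/15}
Op 6: unregister job_C -> active={job_B:*/8, job_E:*/15}
Op 7: register job_A */6 -> active={job_A:*/6, job_B:*/8, job_E:*/15}
Op 8: unregister job_A -> active={job_B:*/8, job_E:*/15}
Op 9: register job_E */16 -> active={job_B:*/8, job_E:*/16}
Op 10: unregister job_E -> active={job_B:*/8}
Op 11: register job_A */14 -> active={job_A:*/14, job_B:*/8}
Op 12: unregister job_B -> active={job_A:*/14}
Op 13: register job_E */19 -> active={job_A:*/14, job_E:*/19}
Op 14: register job_C */7 -> active={job_A:*/14, job_C:*/7, job_E:*/19}
  job_A: interval 14, next fire after T=66 is 70
  job_C: interval 7, next fire after T=66 is 70
  job_E: interval 19, next fire after T=66 is 76
Earliest = 70, winner (lex tiebreak) = job_A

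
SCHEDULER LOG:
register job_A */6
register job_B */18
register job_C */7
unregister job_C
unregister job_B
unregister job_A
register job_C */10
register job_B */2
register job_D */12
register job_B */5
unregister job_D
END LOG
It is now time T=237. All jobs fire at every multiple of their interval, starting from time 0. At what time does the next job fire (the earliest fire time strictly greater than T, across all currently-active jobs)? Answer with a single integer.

Answer: 240

Derivation:
Op 1: register job_A */6 -> active={job_A:*/6}
Op 2: register job_B */18 -> active={job_A:*/6, job_B:*/18}
Op 3: register job_C */7 -> active={job_A:*/6, job_B:*/18, job_C:*/7}
Op 4: unregister job_C -> active={job_A:*/6, job_B:*/18}
Op 5: unregister job_B -> active={job_A:*/6}
Op 6: unregister job_A -> active={}
Op 7: register job_C */10 -> active={job_C:*/10}
Op 8: register job_B */2 -> active={job_B:*/2, job_C:*/10}
Op 9: register job_D */12 -> active={job_B:*/2, job_C:*/10, job_D:*/12}
Op 10: register job_B */5 -> active={job_B:*/5, job_C:*/10, job_D:*/12}
Op 11: unregister job_D -> active={job_B:*/5, job_C:*/10}
  job_B: interval 5, next fire after T=237 is 240
  job_C: interval 10, next fire after T=237 is 240
Earliest fire time = 240 (job job_B)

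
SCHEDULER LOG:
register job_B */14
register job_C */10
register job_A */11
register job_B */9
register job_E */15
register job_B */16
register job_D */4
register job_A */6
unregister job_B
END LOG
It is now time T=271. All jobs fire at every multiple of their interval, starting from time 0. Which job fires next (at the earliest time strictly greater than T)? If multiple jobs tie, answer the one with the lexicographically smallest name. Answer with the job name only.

Op 1: register job_B */14 -> active={job_B:*/14}
Op 2: register job_C */10 -> active={job_B:*/14, job_C:*/10}
Op 3: register job_A */11 -> active={job_A:*/11, job_B:*/14, job_C:*/10}
Op 4: register job_B */9 -> active={job_A:*/11, job_B:*/9, job_C:*/10}
Op 5: register job_E */15 -> active={job_A:*/11, job_B:*/9, job_C:*/10, job_E:*/15}
Op 6: register job_B */16 -> active={job_A:*/11, job_B:*/16, job_C:*/10, job_E:*/15}
Op 7: register job_D */4 -> active={job_A:*/11, job_B:*/16, job_C:*/10, job_D:*/4, job_E:*/15}
Op 8: register job_A */6 -> active={job_A:*/6, job_B:*/16, job_C:*/10, job_D:*/4, job_E:*/15}
Op 9: unregister job_B -> active={job_A:*/6, job_C:*/10, job_D:*/4, job_E:*/15}
  job_A: interval 6, next fire after T=271 is 276
  job_C: interval 10, next fire after T=271 is 280
  job_D: interval 4, next fire after T=271 is 272
  job_E: interval 15, next fire after T=271 is 285
Earliest = 272, winner (lex tiebreak) = job_D

Answer: job_D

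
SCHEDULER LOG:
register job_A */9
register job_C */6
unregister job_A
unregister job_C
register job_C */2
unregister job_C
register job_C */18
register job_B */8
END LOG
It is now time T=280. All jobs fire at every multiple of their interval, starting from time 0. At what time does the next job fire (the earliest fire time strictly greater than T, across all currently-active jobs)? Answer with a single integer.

Answer: 288

Derivation:
Op 1: register job_A */9 -> active={job_A:*/9}
Op 2: register job_C */6 -> active={job_A:*/9, job_C:*/6}
Op 3: unregister job_A -> active={job_C:*/6}
Op 4: unregister job_C -> active={}
Op 5: register job_C */2 -> active={job_C:*/2}
Op 6: unregister job_C -> active={}
Op 7: register job_C */18 -> active={job_C:*/18}
Op 8: register job_B */8 -> active={job_B:*/8, job_C:*/18}
  job_B: interval 8, next fire after T=280 is 288
  job_C: interval 18, next fire after T=280 is 288
Earliest fire time = 288 (job job_B)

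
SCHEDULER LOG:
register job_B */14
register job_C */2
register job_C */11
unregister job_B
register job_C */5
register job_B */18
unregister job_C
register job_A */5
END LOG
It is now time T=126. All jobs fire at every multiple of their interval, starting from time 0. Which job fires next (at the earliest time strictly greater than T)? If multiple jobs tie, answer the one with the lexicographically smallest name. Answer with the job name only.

Answer: job_A

Derivation:
Op 1: register job_B */14 -> active={job_B:*/14}
Op 2: register job_C */2 -> active={job_B:*/14, job_C:*/2}
Op 3: register job_C */11 -> active={job_B:*/14, job_C:*/11}
Op 4: unregister job_B -> active={job_C:*/11}
Op 5: register job_C */5 -> active={job_C:*/5}
Op 6: register job_B */18 -> active={job_B:*/18, job_C:*/5}
Op 7: unregister job_C -> active={job_B:*/18}
Op 8: register job_A */5 -> active={job_A:*/5, job_B:*/18}
  job_A: interval 5, next fire after T=126 is 130
  job_B: interval 18, next fire after T=126 is 144
Earliest = 130, winner (lex tiebreak) = job_A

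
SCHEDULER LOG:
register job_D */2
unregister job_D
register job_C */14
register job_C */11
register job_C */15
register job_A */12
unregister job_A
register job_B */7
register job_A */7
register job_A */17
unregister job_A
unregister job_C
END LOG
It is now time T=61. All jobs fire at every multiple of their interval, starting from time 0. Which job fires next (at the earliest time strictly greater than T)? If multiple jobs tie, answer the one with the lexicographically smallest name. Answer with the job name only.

Answer: job_B

Derivation:
Op 1: register job_D */2 -> active={job_D:*/2}
Op 2: unregister job_D -> active={}
Op 3: register job_C */14 -> active={job_C:*/14}
Op 4: register job_C */11 -> active={job_C:*/11}
Op 5: register job_C */15 -> active={job_C:*/15}
Op 6: register job_A */12 -> active={job_A:*/12, job_C:*/15}
Op 7: unregister job_A -> active={job_C:*/15}
Op 8: register job_B */7 -> active={job_B:*/7, job_C:*/15}
Op 9: register job_A */7 -> active={job_A:*/7, job_B:*/7, job_C:*/15}
Op 10: register job_A */17 -> active={job_A:*/17, job_B:*/7, job_C:*/15}
Op 11: unregister job_A -> active={job_B:*/7, job_C:*/15}
Op 12: unregister job_C -> active={job_B:*/7}
  job_B: interval 7, next fire after T=61 is 63
Earliest = 63, winner (lex tiebreak) = job_B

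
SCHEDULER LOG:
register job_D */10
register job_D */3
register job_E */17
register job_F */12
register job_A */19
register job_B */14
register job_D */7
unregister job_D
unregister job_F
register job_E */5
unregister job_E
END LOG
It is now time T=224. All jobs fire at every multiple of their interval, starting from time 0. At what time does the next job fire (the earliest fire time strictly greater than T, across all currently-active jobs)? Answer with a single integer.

Op 1: register job_D */10 -> active={job_D:*/10}
Op 2: register job_D */3 -> active={job_D:*/3}
Op 3: register job_E */17 -> active={job_D:*/3, job_E:*/17}
Op 4: register job_F */12 -> active={job_D:*/3, job_E:*/17, job_F:*/12}
Op 5: register job_A */19 -> active={job_A:*/19, job_D:*/3, job_E:*/17, job_F:*/12}
Op 6: register job_B */14 -> active={job_A:*/19, job_B:*/14, job_D:*/3, job_E:*/17, job_F:*/12}
Op 7: register job_D */7 -> active={job_A:*/19, job_B:*/14, job_D:*/7, job_E:*/17, job_F:*/12}
Op 8: unregister job_D -> active={job_A:*/19, job_B:*/14, job_E:*/17, job_F:*/12}
Op 9: unregister job_F -> active={job_A:*/19, job_B:*/14, job_E:*/17}
Op 10: register job_E */5 -> active={job_A:*/19, job_B:*/14, job_E:*/5}
Op 11: unregister job_E -> active={job_A:*/19, job_B:*/14}
  job_A: interval 19, next fire after T=224 is 228
  job_B: interval 14, next fire after T=224 is 238
Earliest fire time = 228 (job job_A)

Answer: 228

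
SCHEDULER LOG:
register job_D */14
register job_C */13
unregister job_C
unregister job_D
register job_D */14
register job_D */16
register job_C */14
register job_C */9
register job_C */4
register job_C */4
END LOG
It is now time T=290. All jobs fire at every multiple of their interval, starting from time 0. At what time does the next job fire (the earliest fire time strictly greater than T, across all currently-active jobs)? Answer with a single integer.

Op 1: register job_D */14 -> active={job_D:*/14}
Op 2: register job_C */13 -> active={job_C:*/13, job_D:*/14}
Op 3: unregister job_C -> active={job_D:*/14}
Op 4: unregister job_D -> active={}
Op 5: register job_D */14 -> active={job_D:*/14}
Op 6: register job_D */16 -> active={job_D:*/16}
Op 7: register job_C */14 -> active={job_C:*/14, job_D:*/16}
Op 8: register job_C */9 -> active={job_C:*/9, job_D:*/16}
Op 9: register job_C */4 -> active={job_C:*/4, job_D:*/16}
Op 10: register job_C */4 -> active={job_C:*/4, job_D:*/16}
  job_C: interval 4, next fire after T=290 is 292
  job_D: interval 16, next fire after T=290 is 304
Earliest fire time = 292 (job job_C)

Answer: 292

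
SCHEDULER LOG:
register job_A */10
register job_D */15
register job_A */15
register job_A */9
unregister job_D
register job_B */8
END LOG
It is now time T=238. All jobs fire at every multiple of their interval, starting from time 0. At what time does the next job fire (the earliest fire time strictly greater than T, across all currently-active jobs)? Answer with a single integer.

Op 1: register job_A */10 -> active={job_A:*/10}
Op 2: register job_D */15 -> active={job_A:*/10, job_D:*/15}
Op 3: register job_A */15 -> active={job_A:*/15, job_D:*/15}
Op 4: register job_A */9 -> active={job_A:*/9, job_D:*/15}
Op 5: unregister job_D -> active={job_A:*/9}
Op 6: register job_B */8 -> active={job_A:*/9, job_B:*/8}
  job_A: interval 9, next fire after T=238 is 243
  job_B: interval 8, next fire after T=238 is 240
Earliest fire time = 240 (job job_B)

Answer: 240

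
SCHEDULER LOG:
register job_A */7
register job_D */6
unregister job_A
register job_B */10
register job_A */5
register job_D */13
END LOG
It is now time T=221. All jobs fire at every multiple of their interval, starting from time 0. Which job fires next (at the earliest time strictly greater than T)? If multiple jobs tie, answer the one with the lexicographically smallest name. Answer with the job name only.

Answer: job_A

Derivation:
Op 1: register job_A */7 -> active={job_A:*/7}
Op 2: register job_D */6 -> active={job_A:*/7, job_D:*/6}
Op 3: unregister job_A -> active={job_D:*/6}
Op 4: register job_B */10 -> active={job_B:*/10, job_D:*/6}
Op 5: register job_A */5 -> active={job_A:*/5, job_B:*/10, job_D:*/6}
Op 6: register job_D */13 -> active={job_A:*/5, job_B:*/10, job_D:*/13}
  job_A: interval 5, next fire after T=221 is 225
  job_B: interval 10, next fire after T=221 is 230
  job_D: interval 13, next fire after T=221 is 234
Earliest = 225, winner (lex tiebreak) = job_A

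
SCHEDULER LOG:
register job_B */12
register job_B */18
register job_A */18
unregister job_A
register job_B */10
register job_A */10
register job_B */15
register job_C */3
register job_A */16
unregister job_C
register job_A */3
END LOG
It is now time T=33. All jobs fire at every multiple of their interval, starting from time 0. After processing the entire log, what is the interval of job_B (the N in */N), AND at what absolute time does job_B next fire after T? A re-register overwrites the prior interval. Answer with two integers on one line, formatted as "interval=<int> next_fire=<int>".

Answer: interval=15 next_fire=45

Derivation:
Op 1: register job_B */12 -> active={job_B:*/12}
Op 2: register job_B */18 -> active={job_B:*/18}
Op 3: register job_A */18 -> active={job_A:*/18, job_B:*/18}
Op 4: unregister job_A -> active={job_B:*/18}
Op 5: register job_B */10 -> active={job_B:*/10}
Op 6: register job_A */10 -> active={job_A:*/10, job_B:*/10}
Op 7: register job_B */15 -> active={job_A:*/10, job_B:*/15}
Op 8: register job_C */3 -> active={job_A:*/10, job_B:*/15, job_C:*/3}
Op 9: register job_A */16 -> active={job_A:*/16, job_B:*/15, job_C:*/3}
Op 10: unregister job_C -> active={job_A:*/16, job_B:*/15}
Op 11: register job_A */3 -> active={job_A:*/3, job_B:*/15}
Final interval of job_B = 15
Next fire of job_B after T=33: (33//15+1)*15 = 45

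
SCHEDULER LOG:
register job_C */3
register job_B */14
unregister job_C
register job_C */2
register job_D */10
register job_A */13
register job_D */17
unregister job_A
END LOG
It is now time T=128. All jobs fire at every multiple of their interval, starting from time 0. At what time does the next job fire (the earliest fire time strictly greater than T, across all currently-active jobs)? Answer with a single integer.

Op 1: register job_C */3 -> active={job_C:*/3}
Op 2: register job_B */14 -> active={job_B:*/14, job_C:*/3}
Op 3: unregister job_C -> active={job_B:*/14}
Op 4: register job_C */2 -> active={job_B:*/14, job_C:*/2}
Op 5: register job_D */10 -> active={job_B:*/14, job_C:*/2, job_D:*/10}
Op 6: register job_A */13 -> active={job_A:*/13, job_B:*/14, job_C:*/2, job_D:*/10}
Op 7: register job_D */17 -> active={job_A:*/13, job_B:*/14, job_C:*/2, job_D:*/17}
Op 8: unregister job_A -> active={job_B:*/14, job_C:*/2, job_D:*/17}
  job_B: interval 14, next fire after T=128 is 140
  job_C: interval 2, next fire after T=128 is 130
  job_D: interval 17, next fire after T=128 is 136
Earliest fire time = 130 (job job_C)

Answer: 130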